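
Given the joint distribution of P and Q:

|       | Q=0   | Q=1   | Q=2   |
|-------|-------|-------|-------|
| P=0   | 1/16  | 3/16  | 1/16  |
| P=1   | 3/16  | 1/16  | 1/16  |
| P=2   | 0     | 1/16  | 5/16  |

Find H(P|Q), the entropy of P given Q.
Marginal P(Q) (column sums):
  P(Q=0) = 1/16 + 3/16 + 0 = 1/4
  P(Q=1) = 3/16 + 1/16 + 1/16 = 5/16
  P(Q=2) = 1/16 + 1/16 + 5/16 = 7/16

H(P|Q) = -Σ P(P,Q)·log₂ P(P|Q), where P(P|Q) = P(P,Q) / P(Q)
  (cells with P(P,Q) = 0 contribute 0)
  (P=0,Q=0): P(P|Q) = (1/16)/(1/4) = 1/4;  -(1/16)·log₂(1/4) = 0.1250
  (P=0,Q=1): P(P|Q) = (3/16)/(5/16) = 3/5;  -(3/16)·log₂(3/5) = 0.1382
  (P=0,Q=2): P(P|Q) = (1/16)/(7/16) = 1/7;  -(1/16)·log₂(1/7) = 0.1755
  (P=1,Q=0): P(P|Q) = (3/16)/(1/4) = 3/4;  -(3/16)·log₂(3/4) = 0.0778
  (P=1,Q=1): P(P|Q) = (1/16)/(5/16) = 1/5;  -(1/16)·log₂(1/5) = 0.1451
  (P=1,Q=2): P(P|Q) = (1/16)/(7/16) = 1/7;  -(1/16)·log₂(1/7) = 0.1755
  (P=2,Q=1): P(P|Q) = (1/16)/(5/16) = 1/5;  -(1/16)·log₂(1/5) = 0.1451
  (P=2,Q=2): P(P|Q) = (5/16)/(7/16) = 5/7;  -(5/16)·log₂(5/7) = 0.1517
H(P|Q) = 0.1250 + 0.1382 + 0.1755 + 0.0778 + 0.1451 + 0.1755 + 0.1451 + 0.1517
  = 1.1339 bits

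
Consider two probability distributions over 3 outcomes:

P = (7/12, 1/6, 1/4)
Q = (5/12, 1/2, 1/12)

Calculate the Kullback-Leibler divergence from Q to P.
D(P||Q) = Σ P(i) log₂(P(i)/Q(i))
  i=0: (7/12) × log₂((7/12)/(5/12)) = (7/12) × log₂(7/5) = 0.2832
  i=1: (1/6) × log₂((1/6)/(1/2)) = (1/6) × log₂(1/3) = -0.2642
  i=2: (1/4) × log₂((1/4)/(1/12)) = (1/4) × log₂(3) = 0.3962
D(P||Q) = 0.2832 - 0.2642 + 0.3962
  = 0.4152 bits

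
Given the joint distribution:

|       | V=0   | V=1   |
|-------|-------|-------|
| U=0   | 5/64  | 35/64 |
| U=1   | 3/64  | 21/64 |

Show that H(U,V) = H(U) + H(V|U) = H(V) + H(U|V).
Marginal P(U) (row sums):
  P(U=0) = 5/64 + 35/64 = 5/8
  P(U=1) = 3/64 + 21/64 = 3/8
Marginal P(V) (column sums):
  P(V=0) = 5/64 + 3/64 = 1/8
  P(V=1) = 35/64 + 21/64 = 7/8

Decomposition 1: H(U) + H(V|U)
H(U) = -[(5/8)·log₂(5/8) + (3/8)·log₂(3/8)]
  = 0.4238 + 0.5306
  = 0.9544 bits
H(V|U) = -Σ P(U,V)·log₂ P(V|U), where P(V|U) = P(U,V) / P(U)
  (U=0,V=0): P(V|U) = (5/64)/(5/8) = 1/8;  -(5/64)·log₂(1/8) = 0.2344
  (U=0,V=1): P(V|U) = (35/64)/(5/8) = 7/8;  -(35/64)·log₂(7/8) = 0.1054
  (U=1,V=0): P(V|U) = (3/64)/(3/8) = 1/8;  -(3/64)·log₂(1/8) = 0.1406
  (U=1,V=1): P(V|U) = (21/64)/(3/8) = 7/8;  -(21/64)·log₂(7/8) = 0.0632
H(V|U) = 0.2344 + 0.1054 + 0.1406 + 0.0632
  = 0.5436 bits
H(U) + H(V|U) = 0.9544 + 0.5436 = 1.4980 bits

Decomposition 2: H(V) + H(U|V)
H(V) = -[(1/8)·log₂(1/8) + (7/8)·log₂(7/8)]
  = 0.3750 + 0.1686
  = 0.5436 bits
H(U|V) = -Σ P(U,V)·log₂ P(U|V), where P(U|V) = P(U,V) / P(V)
  (U=0,V=0): P(U|V) = (5/64)/(1/8) = 5/8;  -(5/64)·log₂(5/8) = 0.0530
  (U=0,V=1): P(U|V) = (35/64)/(7/8) = 5/8;  -(35/64)·log₂(5/8) = 0.3708
  (U=1,V=0): P(U|V) = (3/64)/(1/8) = 3/8;  -(3/64)·log₂(3/8) = 0.0663
  (U=1,V=1): P(U|V) = (21/64)/(7/8) = 3/8;  -(21/64)·log₂(3/8) = 0.4643
H(U|V) = 0.0530 + 0.3708 + 0.0663 + 0.4643
  = 0.9544 bits
H(V) + H(U|V) = 0.5436 + 0.9544 = 1.4980 bits

Direct computation of the joint entropy:
H(U,V) = -[(5/64)·log₂(5/64) + (35/64)·log₂(35/64) + (3/64)·log₂(3/64) + (21/64)·log₂(21/64)]
  = 0.2873 + 0.4762 + 0.2070 + 0.5275
  = 1.4980 bits

All three agree: H(U,V) = 1.4980 bits ✓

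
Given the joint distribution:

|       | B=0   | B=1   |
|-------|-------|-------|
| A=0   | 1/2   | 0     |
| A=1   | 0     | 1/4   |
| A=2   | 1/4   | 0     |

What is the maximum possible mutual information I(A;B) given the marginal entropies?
The upper bound on mutual information is I(A;B) ≤ min(H(A), H(B)).

Marginal P(A) (row sums):
  P(A=0) = 1/2 + 0 = 1/2
  P(A=1) = 0 + 1/4 = 1/4
  P(A=2) = 1/4 + 0 = 1/4
Marginal P(B) (column sums):
  P(B=0) = 1/2 + 0 + 1/4 = 3/4
  P(B=1) = 0 + 1/4 + 0 = 1/4

H(A) = -[(1/2)·log₂(1/2) + (1/4)·log₂(1/4) + (1/4)·log₂(1/4)]
  = 0.5000 + 0.5000 + 0.5000
  = 1.5000 bits
H(B) = -[(3/4)·log₂(3/4) + (1/4)·log₂(1/4)]
  = 0.3113 + 0.5000
  = 0.8113 bits

Maximum possible I(A;B) = min(1.5000, 0.8113) = 0.8113 bits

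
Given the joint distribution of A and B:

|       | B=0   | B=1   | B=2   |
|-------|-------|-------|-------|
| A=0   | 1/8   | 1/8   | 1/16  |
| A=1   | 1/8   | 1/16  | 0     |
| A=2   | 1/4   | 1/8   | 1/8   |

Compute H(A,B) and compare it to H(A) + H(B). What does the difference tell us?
Marginal P(A) (row sums):
  P(A=0) = 1/8 + 1/8 + 1/16 = 5/16
  P(A=1) = 1/8 + 1/16 + 0 = 3/16
  P(A=2) = 1/4 + 1/8 + 1/8 = 1/2
Marginal P(B) (column sums):
  P(B=0) = 1/8 + 1/8 + 1/4 = 1/2
  P(B=1) = 1/8 + 1/16 + 1/8 = 5/16
  P(B=2) = 1/16 + 0 + 1/8 = 3/16

H(A,B) = -[(1/8)·log₂(1/8) + (1/8)·log₂(1/8) + (1/16)·log₂(1/16) + (1/8)·log₂(1/8) + (1/16)·log₂(1/16) + (1/4)·log₂(1/4) + (1/8)·log₂(1/8) + (1/8)·log₂(1/8)]
  = 0.3750 + 0.3750 + 0.2500 + 0.3750 + 0.2500 + 0.5000 + 0.3750 + 0.3750
  = 2.8750 bits
H(A) = -[(5/16)·log₂(5/16) + (3/16)·log₂(3/16) + (1/2)·log₂(1/2)]
  = 0.5244 + 0.4528 + 0.5000
  = 1.4772 bits
H(B) = -[(1/2)·log₂(1/2) + (5/16)·log₂(5/16) + (3/16)·log₂(3/16)]
  = 0.5000 + 0.5244 + 0.4528
  = 1.4772 bits

H(A) + H(B) = 1.4772 + 1.4772 = 2.9544 bits
Difference: H(A) + H(B) - H(A,B) = 2.9544 - 2.8750 = 0.0794 bits = I(A;B)

The difference is the mutual information; it is positive here, so A and B are dependent (knowing one reduces uncertainty about the other by 0.0794 bits).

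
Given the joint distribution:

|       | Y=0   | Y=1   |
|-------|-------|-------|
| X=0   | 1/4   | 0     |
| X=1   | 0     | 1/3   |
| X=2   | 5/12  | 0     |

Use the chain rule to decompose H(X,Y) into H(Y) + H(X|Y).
By the chain rule: H(X,Y) = H(Y) + H(X|Y)

Marginal P(Y) (column sums):
  P(Y=0) = 1/4 + 0 + 5/12 = 2/3
  P(Y=1) = 0 + 1/3 + 0 = 1/3
H(Y) = -[(2/3)·log₂(2/3) + (1/3)·log₂(1/3)]
  = 0.3900 + 0.5283
  = 0.9183 bits
H(X|Y) = -Σ P(X,Y)·log₂ P(X|Y), where P(X|Y) = P(X,Y) / P(Y)
  (cells with P(X,Y) = 0 contribute 0)
  (X=0,Y=0): P(X|Y) = (1/4)/(2/3) = 3/8;  -(1/4)·log₂(3/8) = 0.3538
  (X=1,Y=1): P(X|Y) = (1/3)/(1/3) = 1;  -(1/3)·log₂(1) = 0.0000
  (X=2,Y=0): P(X|Y) = (5/12)/(2/3) = 5/8;  -(5/12)·log₂(5/8) = 0.2825
H(X|Y) = 0.3538 + 0.0000 + 0.2825
  = 0.6363 bits

H(X,Y) = H(Y) + H(X|Y) = 0.9183 + 0.6363 = 1.5546 bits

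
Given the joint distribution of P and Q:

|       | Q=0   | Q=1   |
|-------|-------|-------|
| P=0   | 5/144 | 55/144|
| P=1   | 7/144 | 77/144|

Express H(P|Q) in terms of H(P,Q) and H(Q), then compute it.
H(P|Q) = H(P,Q) - H(Q)

Marginal P(Q) (column sums):
  P(Q=0) = 5/144 + 7/144 = 1/12
  P(Q=1) = 55/144 + 77/144 = 11/12

H(P,Q) = -[(5/144)·log₂(5/144) + (55/144)·log₂(55/144) + (7/144)·log₂(7/144) + (77/144)·log₂(77/144)]
  = 0.1683 + 0.5304 + 0.2121 + 0.4829
  = 1.3937 bits
H(Q) = -[(1/12)·log₂(1/12) + (11/12)·log₂(11/12)]
  = 0.2987 + 0.1151
  = 0.4138 bits

H(P|Q) = 1.3937 - 0.4138 = 0.9799 bits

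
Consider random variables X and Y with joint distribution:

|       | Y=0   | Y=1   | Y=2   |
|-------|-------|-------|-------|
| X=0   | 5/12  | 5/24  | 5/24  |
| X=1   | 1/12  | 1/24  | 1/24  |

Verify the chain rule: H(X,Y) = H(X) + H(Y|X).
Left side:
H(X,Y) = -[(5/12)·log₂(5/12) + (5/24)·log₂(5/24) + (5/24)·log₂(5/24) + (1/12)·log₂(1/12) + (1/24)·log₂(1/24) + (1/24)·log₂(1/24)]
  = 0.5263 + 0.4715 + 0.4715 + 0.2987 + 0.1910 + 0.1910
  = 2.1500 bits

Right side:
Marginal P(X) (row sums):
  P(X=0) = 5/12 + 5/24 + 5/24 = 5/6
  P(X=1) = 1/12 + 1/24 + 1/24 = 1/6
H(X) = -[(5/6)·log₂(5/6) + (1/6)·log₂(1/6)]
  = 0.2192 + 0.4308
  = 0.6500 bits
H(Y|X) = -Σ P(X,Y)·log₂ P(Y|X), where P(Y|X) = P(X,Y) / P(X)
  (X=0,Y=0): P(Y|X) = (5/12)/(5/6) = 1/2;  -(5/12)·log₂(1/2) = 0.4167
  (X=0,Y=1): P(Y|X) = (5/24)/(5/6) = 1/4;  -(5/24)·log₂(1/4) = 0.4167
  (X=0,Y=2): P(Y|X) = (5/24)/(5/6) = 1/4;  -(5/24)·log₂(1/4) = 0.4167
  (X=1,Y=0): P(Y|X) = (1/12)/(1/6) = 1/2;  -(1/12)·log₂(1/2) = 0.0833
  (X=1,Y=1): P(Y|X) = (1/24)/(1/6) = 1/4;  -(1/24)·log₂(1/4) = 0.0833
  (X=1,Y=2): P(Y|X) = (1/24)/(1/6) = 1/4;  -(1/24)·log₂(1/4) = 0.0833
H(Y|X) = 0.4167 + 0.4167 + 0.4167 + 0.0833 + 0.0833 + 0.0833
  = 1.5000 bits
H(X) + H(Y|X) = 0.6500 + 1.5000 = 2.1500 bits

Both sides equal 2.1500 bits, so the chain rule holds ✓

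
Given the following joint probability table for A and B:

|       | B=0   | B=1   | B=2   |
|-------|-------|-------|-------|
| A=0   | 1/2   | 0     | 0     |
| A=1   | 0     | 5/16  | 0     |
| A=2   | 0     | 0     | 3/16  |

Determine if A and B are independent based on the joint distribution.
Marginal P(A) (row sums):
  P(A=0) = 1/2 + 0 + 0 = 1/2
  P(A=1) = 0 + 5/16 + 0 = 5/16
  P(A=2) = 0 + 0 + 3/16 = 3/16
Marginal P(B) (column sums):
  P(B=0) = 1/2 + 0 + 0 = 1/2
  P(B=1) = 0 + 5/16 + 0 = 5/16
  P(B=2) = 0 + 0 + 3/16 = 3/16

A and B are independent iff P(A=i,B=j) = P(A=i)·P(B=j) for every cell.
  P(A=0)·P(B=0) = 1/2 × 1/2 = 1/4, but P(A=0,B=0) = 1/2 ✗

No, A and B are not independent. Quantitatively, I(A;B) > 0:

H(A) = -[(1/2)·log₂(1/2) + (5/16)·log₂(5/16) + (3/16)·log₂(3/16)]
  = 0.5000 + 0.5244 + 0.4528
  = 1.4772 bits
H(B) = -[(1/2)·log₂(1/2) + (5/16)·log₂(5/16) + (3/16)·log₂(3/16)]
  = 0.5000 + 0.5244 + 0.4528
  = 1.4772 bits
H(A,B) = -[(1/2)·log₂(1/2) + (5/16)·log₂(5/16) + (3/16)·log₂(3/16)]
  = 0.5000 + 0.5244 + 0.4528
  = 1.4772 bits
I(A;B) = H(A) + H(B) - H(A,B) = 1.4772 + 1.4772 - 1.4772 = 1.4772 bits > 0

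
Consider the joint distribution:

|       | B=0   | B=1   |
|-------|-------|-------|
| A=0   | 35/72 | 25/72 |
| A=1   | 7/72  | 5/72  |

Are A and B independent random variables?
Marginal P(A) (row sums):
  P(A=0) = 35/72 + 25/72 = 5/6
  P(A=1) = 7/72 + 5/72 = 1/6
Marginal P(B) (column sums):
  P(B=0) = 35/72 + 7/72 = 7/12
  P(B=1) = 25/72 + 5/72 = 5/12

A and B are independent iff P(A=i,B=j) = P(A=i)·P(B=j) for every cell.
  P(A=0)·P(B=0) = 5/6 × 7/12 = 35/72 = P(A=0,B=0) ✓
  P(A=0)·P(B=1) = 5/6 × 5/12 = 25/72 = P(A=0,B=1) ✓
  P(A=1)·P(B=0) = 1/6 × 7/12 = 7/72 = P(A=1,B=0) ✓
  P(A=1)·P(B=1) = 1/6 × 5/12 = 5/72 = P(A=1,B=1) ✓

Yes, A and B are independent: every cell factors, so I(A;B) = 0 bits.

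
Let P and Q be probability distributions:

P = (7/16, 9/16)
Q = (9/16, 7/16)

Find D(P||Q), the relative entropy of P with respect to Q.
D(P||Q) = Σ P(i) log₂(P(i)/Q(i))
  i=0: (7/16) × log₂((7/16)/(9/16)) = (7/16) × log₂(7/9) = -0.1586
  i=1: (9/16) × log₂((9/16)/(7/16)) = (9/16) × log₂(9/7) = 0.2039
D(P||Q) = -0.1586 + 0.2039
  = 0.0453 bits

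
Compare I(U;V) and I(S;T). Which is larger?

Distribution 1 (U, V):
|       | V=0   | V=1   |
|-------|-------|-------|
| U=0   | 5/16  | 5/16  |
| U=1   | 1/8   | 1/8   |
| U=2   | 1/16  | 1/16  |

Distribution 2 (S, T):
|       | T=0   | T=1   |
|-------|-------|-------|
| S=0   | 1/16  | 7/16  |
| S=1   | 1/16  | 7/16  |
Distribution 1 (U, V):
Marginal P(U) (row sums):
  P(U=0) = 5/16 + 5/16 = 5/8
  P(U=1) = 1/8 + 1/8 = 1/4
  P(U=2) = 1/16 + 1/16 = 1/8
Marginal P(V) (column sums):
  P(V=0) = 5/16 + 1/8 + 1/16 = 1/2
  P(V=1) = 5/16 + 1/8 + 1/16 = 1/2

H(U) = -[(5/8)·log₂(5/8) + (1/4)·log₂(1/4) + (1/8)·log₂(1/8)]
  = 0.4238 + 0.5000 + 0.3750
  = 1.2988 bits
H(V) = -[(1/2)·log₂(1/2) + (1/2)·log₂(1/2)]
  = 0.5000 + 0.5000
  = 1.0000 bits
H(U,V) = -[(5/16)·log₂(5/16) + (5/16)·log₂(5/16) + (1/8)·log₂(1/8) + (1/8)·log₂(1/8) + (1/16)·log₂(1/16) + (1/16)·log₂(1/16)]
  = 0.5244 + 0.5244 + 0.3750 + 0.3750 + 0.2500 + 0.2500
  = 2.2988 bits

I(U;V) = H(U) + H(V) - H(U,V)
  = 1.2988 + 1.0000 - 2.2988
  = 0.0000 bits

Distribution 2 (S, T):
Marginal P(S) (row sums):
  P(S=0) = 1/16 + 7/16 = 1/2
  P(S=1) = 1/16 + 7/16 = 1/2
Marginal P(T) (column sums):
  P(T=0) = 1/16 + 1/16 = 1/8
  P(T=1) = 7/16 + 7/16 = 7/8

H(S) = -[(1/2)·log₂(1/2) + (1/2)·log₂(1/2)]
  = 0.5000 + 0.5000
  = 1.0000 bits
H(T) = -[(1/8)·log₂(1/8) + (7/8)·log₂(7/8)]
  = 0.3750 + 0.1686
  = 0.5436 bits
H(S,T) = -[(1/16)·log₂(1/16) + (7/16)·log₂(7/16) + (1/16)·log₂(1/16) + (7/16)·log₂(7/16)]
  = 0.2500 + 0.5218 + 0.2500 + 0.5218
  = 1.5436 bits

I(S;T) = H(S) + H(T) - H(S,T)
  = 1.0000 + 0.5436 - 1.5436
  = 0.0000 bits

Both joint tables factor as the product of their marginals, so I(U;V) = I(S;T) = 0 bits: neither is larger (both pairs are independent).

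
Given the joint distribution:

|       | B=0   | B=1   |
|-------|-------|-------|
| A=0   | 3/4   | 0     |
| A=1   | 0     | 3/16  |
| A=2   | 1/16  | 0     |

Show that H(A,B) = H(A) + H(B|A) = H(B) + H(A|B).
Marginal P(A) (row sums):
  P(A=0) = 3/4 + 0 = 3/4
  P(A=1) = 0 + 3/16 = 3/16
  P(A=2) = 1/16 + 0 = 1/16
Marginal P(B) (column sums):
  P(B=0) = 3/4 + 0 + 1/16 = 13/16
  P(B=1) = 0 + 3/16 + 0 = 3/16

Decomposition 1: H(A) + H(B|A)
H(A) = -[(3/4)·log₂(3/4) + (3/16)·log₂(3/16) + (1/16)·log₂(1/16)]
  = 0.3113 + 0.4528 + 0.2500
  = 1.0141 bits
H(B|A) = -Σ P(A,B)·log₂ P(B|A), where P(B|A) = P(A,B) / P(A)
  (cells with P(A,B) = 0 contribute 0)
  (A=0,B=0): P(B|A) = (3/4)/(3/4) = 1;  -(3/4)·log₂(1) = 0.0000
  (A=1,B=1): P(B|A) = (3/16)/(3/16) = 1;  -(3/16)·log₂(1) = 0.0000
  (A=2,B=0): P(B|A) = (1/16)/(1/16) = 1;  -(1/16)·log₂(1) = 0.0000
H(B|A) = 0.0000 + 0.0000 + 0.0000
  = 0.0000 bits
H(A) + H(B|A) = 1.0141 + 0.0000 = 1.0141 bits

Decomposition 2: H(B) + H(A|B)
H(B) = -[(13/16)·log₂(13/16) + (3/16)·log₂(3/16)]
  = 0.2434 + 0.4528
  = 0.6962 bits
H(A|B) = -Σ P(A,B)·log₂ P(A|B), where P(A|B) = P(A,B) / P(B)
  (cells with P(A,B) = 0 contribute 0)
  (A=0,B=0): P(A|B) = (3/4)/(13/16) = 12/13;  -(3/4)·log₂(12/13) = 0.0866
  (A=1,B=1): P(A|B) = (3/16)/(3/16) = 1;  -(3/16)·log₂(1) = 0.0000
  (A=2,B=0): P(A|B) = (1/16)/(13/16) = 1/13;  -(1/16)·log₂(1/13) = 0.2313
H(A|B) = 0.0866 + 0.0000 + 0.2313
  = 0.3179 bits
H(B) + H(A|B) = 0.6962 + 0.3179 = 1.0141 bits

Direct computation of the joint entropy:
H(A,B) = -[(3/4)·log₂(3/4) + (3/16)·log₂(3/16) + (1/16)·log₂(1/16)]
  = 0.3113 + 0.4528 + 0.2500
  = 1.0141 bits

All three agree: H(A,B) = 1.0141 bits ✓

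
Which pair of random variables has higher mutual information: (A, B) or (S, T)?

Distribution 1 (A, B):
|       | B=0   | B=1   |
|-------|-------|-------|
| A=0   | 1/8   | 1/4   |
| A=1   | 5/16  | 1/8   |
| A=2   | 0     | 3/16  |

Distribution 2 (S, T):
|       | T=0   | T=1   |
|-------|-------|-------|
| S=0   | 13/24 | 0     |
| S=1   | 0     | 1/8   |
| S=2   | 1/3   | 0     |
Distribution 1 (A, B):
Marginal P(A) (row sums):
  P(A=0) = 1/8 + 1/4 = 3/8
  P(A=1) = 5/16 + 1/8 = 7/16
  P(A=2) = 0 + 3/16 = 3/16
Marginal P(B) (column sums):
  P(B=0) = 1/8 + 5/16 + 0 = 7/16
  P(B=1) = 1/4 + 1/8 + 3/16 = 9/16

H(A) = -[(3/8)·log₂(3/8) + (7/16)·log₂(7/16) + (3/16)·log₂(3/16)]
  = 0.5306 + 0.5218 + 0.4528
  = 1.5052 bits
H(B) = -[(7/16)·log₂(7/16) + (9/16)·log₂(9/16)]
  = 0.5218 + 0.4669
  = 0.9887 bits
H(A,B) = -[(1/8)·log₂(1/8) + (1/4)·log₂(1/4) + (5/16)·log₂(5/16) + (1/8)·log₂(1/8) + (3/16)·log₂(3/16)]
  = 0.3750 + 0.5000 + 0.5244 + 0.3750 + 0.4528
  = 2.2272 bits

I(A;B) = H(A) + H(B) - H(A,B)
  = 1.5052 + 0.9887 - 2.2272
  = 0.2667 bits

Distribution 2 (S, T):
Marginal P(S) (row sums):
  P(S=0) = 13/24 + 0 = 13/24
  P(S=1) = 0 + 1/8 = 1/8
  P(S=2) = 1/3 + 0 = 1/3
Marginal P(T) (column sums):
  P(T=0) = 13/24 + 0 + 1/3 = 7/8
  P(T=1) = 0 + 1/8 + 0 = 1/8

H(S) = -[(13/24)·log₂(13/24) + (1/8)·log₂(1/8) + (1/3)·log₂(1/3)]
  = 0.4791 + 0.3750 + 0.5283
  = 1.3824 bits
H(T) = -[(7/8)·log₂(7/8) + (1/8)·log₂(1/8)]
  = 0.1686 + 0.3750
  = 0.5436 bits
H(S,T) = -[(13/24)·log₂(13/24) + (1/8)·log₂(1/8) + (1/3)·log₂(1/3)]
  = 0.4791 + 0.3750 + 0.5283
  = 1.3824 bits

I(S;T) = H(S) + H(T) - H(S,T)
  = 1.3824 + 0.5436 - 1.3824
  = 0.5436 bits

I(S;T) = 0.5436 bits > I(A;B) = 0.2667 bits, so (S, T) has the higher mutual information (stronger dependence).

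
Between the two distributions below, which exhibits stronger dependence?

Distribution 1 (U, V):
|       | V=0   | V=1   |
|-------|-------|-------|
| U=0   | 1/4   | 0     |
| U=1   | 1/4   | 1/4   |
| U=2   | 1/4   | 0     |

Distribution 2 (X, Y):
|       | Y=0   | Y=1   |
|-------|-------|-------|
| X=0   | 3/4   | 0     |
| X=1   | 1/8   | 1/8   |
Distribution 1 (U, V):
Marginal P(U) (row sums):
  P(U=0) = 1/4 + 0 = 1/4
  P(U=1) = 1/4 + 1/4 = 1/2
  P(U=2) = 1/4 + 0 = 1/4
Marginal P(V) (column sums):
  P(V=0) = 1/4 + 1/4 + 1/4 = 3/4
  P(V=1) = 0 + 1/4 + 0 = 1/4

H(U) = -[(1/4)·log₂(1/4) + (1/2)·log₂(1/2) + (1/4)·log₂(1/4)]
  = 0.5000 + 0.5000 + 0.5000
  = 1.5000 bits
H(V) = -[(3/4)·log₂(3/4) + (1/4)·log₂(1/4)]
  = 0.3113 + 0.5000
  = 0.8113 bits
H(U,V) = -[(1/4)·log₂(1/4) + (1/4)·log₂(1/4) + (1/4)·log₂(1/4) + (1/4)·log₂(1/4)]
  = 0.5000 + 0.5000 + 0.5000 + 0.5000
  = 2.0000 bits

I(U;V) = H(U) + H(V) - H(U,V)
  = 1.5000 + 0.8113 - 2.0000
  = 0.3113 bits

Distribution 2 (X, Y):
Marginal P(X) (row sums):
  P(X=0) = 3/4 + 0 = 3/4
  P(X=1) = 1/8 + 1/8 = 1/4
Marginal P(Y) (column sums):
  P(Y=0) = 3/4 + 1/8 = 7/8
  P(Y=1) = 0 + 1/8 = 1/8

H(X) = -[(3/4)·log₂(3/4) + (1/4)·log₂(1/4)]
  = 0.3113 + 0.5000
  = 0.8113 bits
H(Y) = -[(7/8)·log₂(7/8) + (1/8)·log₂(1/8)]
  = 0.1686 + 0.3750
  = 0.5436 bits
H(X,Y) = -[(3/4)·log₂(3/4) + (1/8)·log₂(1/8) + (1/8)·log₂(1/8)]
  = 0.3113 + 0.3750 + 0.3750
  = 1.0613 bits

I(X;Y) = H(X) + H(Y) - H(X,Y)
  = 0.8113 + 0.5436 - 1.0613
  = 0.2936 bits

I(U;V) = 0.3113 bits > I(X;Y) = 0.2936 bits, so (U, V) has the higher mutual information (stronger dependence).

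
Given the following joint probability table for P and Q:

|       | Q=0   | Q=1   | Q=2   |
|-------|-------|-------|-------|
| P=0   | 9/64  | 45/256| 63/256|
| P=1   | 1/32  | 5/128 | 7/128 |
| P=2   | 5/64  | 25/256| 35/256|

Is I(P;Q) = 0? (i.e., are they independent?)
Marginal P(P) (row sums):
  P(P=0) = 9/64 + 45/256 + 63/256 = 9/16
  P(P=1) = 1/32 + 5/128 + 7/128 = 1/8
  P(P=2) = 5/64 + 25/256 + 35/256 = 5/16
Marginal P(Q) (column sums):
  P(Q=0) = 9/64 + 1/32 + 5/64 = 1/4
  P(Q=1) = 45/256 + 5/128 + 25/256 = 5/16
  P(Q=2) = 63/256 + 7/128 + 35/256 = 7/16

P and Q are independent iff P(P=i,Q=j) = P(P=i)·P(Q=j) for every cell.
  P(P=0)·P(Q=0) = 9/16 × 1/4 = 9/64 = P(P=0,Q=0) ✓
  P(P=0)·P(Q=1) = 9/16 × 5/16 = 45/256 = P(P=0,Q=1) ✓
  P(P=0)·P(Q=2) = 9/16 × 7/16 = 63/256 = P(P=0,Q=2) ✓
  P(P=1)·P(Q=0) = 1/8 × 1/4 = 1/32 = P(P=1,Q=0) ✓
  P(P=1)·P(Q=1) = 1/8 × 5/16 = 5/128 = P(P=1,Q=1) ✓
  P(P=1)·P(Q=2) = 1/8 × 7/16 = 7/128 = P(P=1,Q=2) ✓
  P(P=2)·P(Q=0) = 5/16 × 1/4 = 5/64 = P(P=2,Q=0) ✓
  P(P=2)·P(Q=1) = 5/16 × 5/16 = 25/256 = P(P=2,Q=1) ✓
  P(P=2)·P(Q=2) = 5/16 × 7/16 = 35/256 = P(P=2,Q=2) ✓

Yes, P and Q are independent: every cell factors, so I(P;Q) = 0 bits.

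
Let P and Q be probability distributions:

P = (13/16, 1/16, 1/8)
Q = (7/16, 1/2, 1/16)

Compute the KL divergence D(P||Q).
D(P||Q) = Σ P(i) log₂(P(i)/Q(i))
  i=0: (13/16) × log₂((13/16)/(7/16)) = (13/16) × log₂(13/7) = 0.7256
  i=1: (1/16) × log₂((1/16)/(1/2)) = (1/16) × log₂(1/8) = -0.1875
  i=2: (1/8) × log₂((1/8)/(1/16)) = (1/8) × log₂(2) = 0.1250
D(P||Q) = 0.7256 - 0.1875 + 0.1250
  = 0.6631 bits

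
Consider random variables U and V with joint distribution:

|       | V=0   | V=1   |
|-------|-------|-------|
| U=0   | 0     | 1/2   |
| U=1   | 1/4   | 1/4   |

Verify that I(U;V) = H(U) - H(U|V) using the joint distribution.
Left side, from I(U;V) = H(U) + H(V) - H(U,V):
Marginal P(U) (row sums):
  P(U=0) = 0 + 1/2 = 1/2
  P(U=1) = 1/4 + 1/4 = 1/2
Marginal P(V) (column sums):
  P(V=0) = 0 + 1/4 = 1/4
  P(V=1) = 1/2 + 1/4 = 3/4

H(U) = -[(1/2)·log₂(1/2) + (1/2)·log₂(1/2)]
  = 0.5000 + 0.5000
  = 1.0000 bits
H(V) = -[(1/4)·log₂(1/4) + (3/4)·log₂(3/4)]
  = 0.5000 + 0.3113
  = 0.8113 bits
H(U,V) = -[(1/2)·log₂(1/2) + (1/4)·log₂(1/4) + (1/4)·log₂(1/4)]
  = 0.5000 + 0.5000 + 0.5000
  = 1.5000 bits

I(U;V) = H(U) + H(V) - H(U,V)
  = 1.0000 + 0.8113 - 1.5000
  = 0.3113 bits

Right side, with H(U|V) computed directly from the conditional probabilities:
H(U|V) = -Σ P(U,V)·log₂ P(U|V), where P(U|V) = P(U,V) / P(V)
  (cells with P(U,V) = 0 contribute 0)
  (U=0,V=1): P(U|V) = (1/2)/(3/4) = 2/3;  -(1/2)·log₂(2/3) = 0.2925
  (U=1,V=0): P(U|V) = (1/4)/(1/4) = 1;  -(1/4)·log₂(1) = 0.0000
  (U=1,V=1): P(U|V) = (1/4)/(3/4) = 1/3;  -(1/4)·log₂(1/3) = 0.3962
H(U|V) = 0.2925 + 0.0000 + 0.3962
  = 0.6887 bits
H(U) - H(U|V) = 1.0000 - 0.6887 = 0.3113 bits

Both sides equal 0.3113 bits, so I(U;V) = H(U) - H(U|V) ✓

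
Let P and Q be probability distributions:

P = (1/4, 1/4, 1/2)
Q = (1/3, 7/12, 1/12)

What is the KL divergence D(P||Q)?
D(P||Q) = Σ P(i) log₂(P(i)/Q(i))
  i=0: (1/4) × log₂((1/4)/(1/3)) = (1/4) × log₂(3/4) = -0.1038
  i=1: (1/4) × log₂((1/4)/(7/12)) = (1/4) × log₂(3/7) = -0.3056
  i=2: (1/2) × log₂((1/2)/(1/12)) = (1/2) × log₂(6) = 1.2925
D(P||Q) = -0.1038 - 0.3056 + 1.2925
  = 0.8831 bits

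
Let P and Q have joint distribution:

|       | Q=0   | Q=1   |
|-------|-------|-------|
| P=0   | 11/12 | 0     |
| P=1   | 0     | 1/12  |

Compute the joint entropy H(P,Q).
H(P,Q) = -Σ P(P,Q) log₂ P(P,Q), summed over the non-zero cells:
H(P,Q) = -[(11/12)·log₂(11/12) + (1/12)·log₂(1/12)]
  = 0.1151 + 0.2987
  = 0.4138 bits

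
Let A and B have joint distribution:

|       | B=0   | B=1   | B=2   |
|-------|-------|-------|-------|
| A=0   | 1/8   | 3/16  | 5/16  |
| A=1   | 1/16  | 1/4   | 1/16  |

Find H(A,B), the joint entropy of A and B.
H(A,B) = -Σ P(A,B) log₂ P(A,B), summed over the non-zero cells:
H(A,B) = -[(1/8)·log₂(1/8) + (3/16)·log₂(3/16) + (5/16)·log₂(5/16) + (1/16)·log₂(1/16) + (1/4)·log₂(1/4) + (1/16)·log₂(1/16)]
  = 0.3750 + 0.4528 + 0.5244 + 0.2500 + 0.5000 + 0.2500
  = 2.3522 bits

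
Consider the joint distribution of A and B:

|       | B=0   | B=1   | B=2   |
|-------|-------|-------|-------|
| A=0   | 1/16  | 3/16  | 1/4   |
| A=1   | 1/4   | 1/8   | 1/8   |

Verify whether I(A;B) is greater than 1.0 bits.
Marginal P(A) (row sums):
  P(A=0) = 1/16 + 3/16 + 1/4 = 1/2
  P(A=1) = 1/4 + 1/8 + 1/8 = 1/2
Marginal P(B) (column sums):
  P(B=0) = 1/16 + 1/4 = 5/16
  P(B=1) = 3/16 + 1/8 = 5/16
  P(B=2) = 1/4 + 1/8 = 3/8

H(A) = -[(1/2)·log₂(1/2) + (1/2)·log₂(1/2)]
  = 0.5000 + 0.5000
  = 1.0000 bits
H(B) = -[(5/16)·log₂(5/16) + (5/16)·log₂(5/16) + (3/8)·log₂(3/8)]
  = 0.5244 + 0.5244 + 0.5306
  = 1.5794 bits
H(A,B) = -[(1/16)·log₂(1/16) + (3/16)·log₂(3/16) + (1/4)·log₂(1/4) + (1/4)·log₂(1/4) + (1/8)·log₂(1/8) + (1/8)·log₂(1/8)]
  = 0.2500 + 0.4528 + 0.5000 + 0.5000 + 0.3750 + 0.3750
  = 2.4528 bits

I(A;B) = H(A) + H(B) - H(A,B)
  = 1.0000 + 1.5794 - 2.4528
  = 0.1266 bits

No. I(A;B) = 0.1266 bits, which is ≤ 1.0 bits.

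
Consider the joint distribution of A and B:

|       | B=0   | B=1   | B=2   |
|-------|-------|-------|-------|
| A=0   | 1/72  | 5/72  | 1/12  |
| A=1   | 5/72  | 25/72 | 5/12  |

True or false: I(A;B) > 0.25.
Marginal P(A) (row sums):
  P(A=0) = 1/72 + 5/72 + 1/12 = 1/6
  P(A=1) = 5/72 + 25/72 + 5/12 = 5/6
Marginal P(B) (column sums):
  P(B=0) = 1/72 + 5/72 = 1/12
  P(B=1) = 5/72 + 25/72 = 5/12
  P(B=2) = 1/12 + 5/12 = 1/2

H(A) = -[(1/6)·log₂(1/6) + (5/6)·log₂(5/6)]
  = 0.4308 + 0.2192
  = 0.6500 bits
H(B) = -[(1/12)·log₂(1/12) + (5/12)·log₂(5/12) + (1/2)·log₂(1/2)]
  = 0.2987 + 0.5263 + 0.5000
  = 1.3250 bits
H(A,B) = -[(1/72)·log₂(1/72) + (5/72)·log₂(5/72) + (1/12)·log₂(1/12) + (5/72)·log₂(5/72) + (25/72)·log₂(25/72) + (5/12)·log₂(5/12)]
  = 0.0857 + 0.2672 + 0.2987 + 0.2672 + 0.5299 + 0.5263
  = 1.9750 bits

I(A;B) = H(A) + H(B) - H(A,B)
  = 0.6500 + 1.3250 - 1.9750
  = 0.0000 bits

False. I(A;B) = 0.0000 bits, which is ≤ 0.25 bits.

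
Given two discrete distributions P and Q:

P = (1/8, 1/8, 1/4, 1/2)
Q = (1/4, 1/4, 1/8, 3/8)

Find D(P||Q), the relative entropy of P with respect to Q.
D(P||Q) = Σ P(i) log₂(P(i)/Q(i))
  i=0: (1/8) × log₂((1/8)/(1/4)) = (1/8) × log₂(1/2) = -0.1250
  i=1: (1/8) × log₂((1/8)/(1/4)) = (1/8) × log₂(1/2) = -0.1250
  i=2: (1/4) × log₂((1/4)/(1/8)) = (1/4) × log₂(2) = 0.2500
  i=3: (1/2) × log₂((1/2)/(3/8)) = (1/2) × log₂(4/3) = 0.2075
D(P||Q) = -0.1250 - 0.1250 + 0.2500 + 0.2075
  = 0.2075 bits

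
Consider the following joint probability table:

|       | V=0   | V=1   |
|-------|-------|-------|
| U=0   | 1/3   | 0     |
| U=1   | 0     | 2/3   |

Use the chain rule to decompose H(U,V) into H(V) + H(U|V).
By the chain rule: H(U,V) = H(V) + H(U|V)

Marginal P(V) (column sums):
  P(V=0) = 1/3 + 0 = 1/3
  P(V=1) = 0 + 2/3 = 2/3
H(V) = -[(1/3)·log₂(1/3) + (2/3)·log₂(2/3)]
  = 0.5283 + 0.3900
  = 0.9183 bits
H(U|V) = -Σ P(U,V)·log₂ P(U|V), where P(U|V) = P(U,V) / P(V)
  (cells with P(U,V) = 0 contribute 0)
  (U=0,V=0): P(U|V) = (1/3)/(1/3) = 1;  -(1/3)·log₂(1) = 0.0000
  (U=1,V=1): P(U|V) = (2/3)/(2/3) = 1;  -(2/3)·log₂(1) = 0.0000
H(U|V) = 0.0000 + 0.0000
  = 0.0000 bits

H(U,V) = H(V) + H(U|V) = 0.9183 + 0.0000 = 0.9183 bits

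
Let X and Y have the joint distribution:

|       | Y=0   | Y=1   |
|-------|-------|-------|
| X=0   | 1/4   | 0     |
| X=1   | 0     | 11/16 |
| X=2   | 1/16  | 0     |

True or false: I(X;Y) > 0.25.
Marginal P(X) (row sums):
  P(X=0) = 1/4 + 0 = 1/4
  P(X=1) = 0 + 11/16 = 11/16
  P(X=2) = 1/16 + 0 = 1/16
Marginal P(Y) (column sums):
  P(Y=0) = 1/4 + 0 + 1/16 = 5/16
  P(Y=1) = 0 + 11/16 + 0 = 11/16

H(X) = -[(1/4)·log₂(1/4) + (11/16)·log₂(11/16) + (1/16)·log₂(1/16)]
  = 0.5000 + 0.3716 + 0.2500
  = 1.1216 bits
H(Y) = -[(5/16)·log₂(5/16) + (11/16)·log₂(11/16)]
  = 0.5244 + 0.3716
  = 0.8960 bits
H(X,Y) = -[(1/4)·log₂(1/4) + (11/16)·log₂(11/16) + (1/16)·log₂(1/16)]
  = 0.5000 + 0.3716 + 0.2500
  = 1.1216 bits

I(X;Y) = H(X) + H(Y) - H(X,Y)
  = 1.1216 + 0.8960 - 1.1216
  = 0.8960 bits

True. I(X;Y) = 0.8960 bits, which is > 0.25 bits.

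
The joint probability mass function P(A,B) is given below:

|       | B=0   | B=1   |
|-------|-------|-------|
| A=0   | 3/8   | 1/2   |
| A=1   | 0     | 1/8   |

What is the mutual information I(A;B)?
Marginal P(A) (row sums):
  P(A=0) = 3/8 + 1/2 = 7/8
  P(A=1) = 0 + 1/8 = 1/8
Marginal P(B) (column sums):
  P(B=0) = 3/8 + 0 = 3/8
  P(B=1) = 1/2 + 1/8 = 5/8

H(A) = -[(7/8)·log₂(7/8) + (1/8)·log₂(1/8)]
  = 0.1686 + 0.3750
  = 0.5436 bits
H(B) = -[(3/8)·log₂(3/8) + (5/8)·log₂(5/8)]
  = 0.5306 + 0.4238
  = 0.9544 bits
H(A,B) = -[(3/8)·log₂(3/8) + (1/2)·log₂(1/2) + (1/8)·log₂(1/8)]
  = 0.5306 + 0.5000 + 0.3750
  = 1.4056 bits

I(A;B) = H(A) + H(B) - H(A,B)
  = 0.5436 + 0.9544 - 1.4056
  = 0.0924 bits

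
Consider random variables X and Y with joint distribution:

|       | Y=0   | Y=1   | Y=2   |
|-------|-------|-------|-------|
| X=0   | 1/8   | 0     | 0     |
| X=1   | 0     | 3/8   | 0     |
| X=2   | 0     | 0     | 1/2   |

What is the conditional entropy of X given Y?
Marginal P(Y) (column sums):
  P(Y=0) = 1/8 + 0 + 0 = 1/8
  P(Y=1) = 0 + 3/8 + 0 = 3/8
  P(Y=2) = 0 + 0 + 1/2 = 1/2

H(X|Y) = -Σ P(X,Y)·log₂ P(X|Y), where P(X|Y) = P(X,Y) / P(Y)
  (cells with P(X,Y) = 0 contribute 0)
  (X=0,Y=0): P(X|Y) = (1/8)/(1/8) = 1;  -(1/8)·log₂(1) = 0.0000
  (X=1,Y=1): P(X|Y) = (3/8)/(3/8) = 1;  -(3/8)·log₂(1) = 0.0000
  (X=2,Y=2): P(X|Y) = (1/2)/(1/2) = 1;  -(1/2)·log₂(1) = 0.0000
H(X|Y) = 0.0000 + 0.0000 + 0.0000
  = 0.0000 bits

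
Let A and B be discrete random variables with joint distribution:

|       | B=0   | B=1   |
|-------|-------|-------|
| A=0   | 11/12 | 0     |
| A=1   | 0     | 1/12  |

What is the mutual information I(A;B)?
Marginal P(A) (row sums):
  P(A=0) = 11/12 + 0 = 11/12
  P(A=1) = 0 + 1/12 = 1/12
Marginal P(B) (column sums):
  P(B=0) = 11/12 + 0 = 11/12
  P(B=1) = 0 + 1/12 = 1/12

H(A) = -[(11/12)·log₂(11/12) + (1/12)·log₂(1/12)]
  = 0.1151 + 0.2987
  = 0.4138 bits
H(B) = -[(11/12)·log₂(11/12) + (1/12)·log₂(1/12)]
  = 0.1151 + 0.2987
  = 0.4138 bits
H(A,B) = -[(11/12)·log₂(11/12) + (1/12)·log₂(1/12)]
  = 0.1151 + 0.2987
  = 0.4138 bits

I(A;B) = H(A) + H(B) - H(A,B)
  = 0.4138 + 0.4138 - 0.4138
  = 0.4138 bits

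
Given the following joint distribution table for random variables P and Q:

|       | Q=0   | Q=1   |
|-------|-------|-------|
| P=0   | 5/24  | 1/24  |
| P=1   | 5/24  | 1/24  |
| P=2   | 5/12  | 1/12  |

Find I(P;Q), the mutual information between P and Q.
Marginal P(P) (row sums):
  P(P=0) = 5/24 + 1/24 = 1/4
  P(P=1) = 5/24 + 1/24 = 1/4
  P(P=2) = 5/12 + 1/12 = 1/2
Marginal P(Q) (column sums):
  P(Q=0) = 5/24 + 5/24 + 5/12 = 5/6
  P(Q=1) = 1/24 + 1/24 + 1/12 = 1/6

H(P) = -[(1/4)·log₂(1/4) + (1/4)·log₂(1/4) + (1/2)·log₂(1/2)]
  = 0.5000 + 0.5000 + 0.5000
  = 1.5000 bits
H(Q) = -[(5/6)·log₂(5/6) + (1/6)·log₂(1/6)]
  = 0.2192 + 0.4308
  = 0.6500 bits
H(P,Q) = -[(5/24)·log₂(5/24) + (1/24)·log₂(1/24) + (5/24)·log₂(5/24) + (1/24)·log₂(1/24) + (5/12)·log₂(5/12) + (1/12)·log₂(1/12)]
  = 0.4715 + 0.1910 + 0.4715 + 0.1910 + 0.5263 + 0.2987
  = 2.1500 bits

I(P;Q) = H(P) + H(Q) - H(P,Q)
  = 1.5000 + 0.6500 - 2.1500
  = 0.0000 bits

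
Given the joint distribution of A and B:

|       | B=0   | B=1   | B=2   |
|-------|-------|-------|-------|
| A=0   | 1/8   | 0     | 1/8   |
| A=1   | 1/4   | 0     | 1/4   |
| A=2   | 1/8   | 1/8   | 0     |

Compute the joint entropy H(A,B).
H(A,B) = -Σ P(A,B) log₂ P(A,B), summed over the non-zero cells:
H(A,B) = -[(1/8)·log₂(1/8) + (1/8)·log₂(1/8) + (1/4)·log₂(1/4) + (1/4)·log₂(1/4) + (1/8)·log₂(1/8) + (1/8)·log₂(1/8)]
  = 0.3750 + 0.3750 + 0.5000 + 0.5000 + 0.3750 + 0.3750
  = 2.5000 bits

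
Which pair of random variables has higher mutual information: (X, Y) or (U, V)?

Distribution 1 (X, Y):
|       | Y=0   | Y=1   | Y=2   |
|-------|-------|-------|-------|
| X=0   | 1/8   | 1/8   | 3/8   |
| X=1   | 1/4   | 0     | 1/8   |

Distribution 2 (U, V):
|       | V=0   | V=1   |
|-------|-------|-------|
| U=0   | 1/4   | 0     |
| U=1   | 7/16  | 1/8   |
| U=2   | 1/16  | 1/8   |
Distribution 1 (X, Y):
Marginal P(X) (row sums):
  P(X=0) = 1/8 + 1/8 + 3/8 = 5/8
  P(X=1) = 1/4 + 0 + 1/8 = 3/8
Marginal P(Y) (column sums):
  P(Y=0) = 1/8 + 1/4 = 3/8
  P(Y=1) = 1/8 + 0 = 1/8
  P(Y=2) = 3/8 + 1/8 = 1/2

H(X) = -[(5/8)·log₂(5/8) + (3/8)·log₂(3/8)]
  = 0.4238 + 0.5306
  = 0.9544 bits
H(Y) = -[(3/8)·log₂(3/8) + (1/8)·log₂(1/8) + (1/2)·log₂(1/2)]
  = 0.5306 + 0.3750 + 0.5000
  = 1.4056 bits
H(X,Y) = -[(1/8)·log₂(1/8) + (1/8)·log₂(1/8) + (3/8)·log₂(3/8) + (1/4)·log₂(1/4) + (1/8)·log₂(1/8)]
  = 0.3750 + 0.3750 + 0.5306 + 0.5000 + 0.3750
  = 2.1556 bits

I(X;Y) = H(X) + H(Y) - H(X,Y)
  = 0.9544 + 1.4056 - 2.1556
  = 0.2044 bits

Distribution 2 (U, V):
Marginal P(U) (row sums):
  P(U=0) = 1/4 + 0 = 1/4
  P(U=1) = 7/16 + 1/8 = 9/16
  P(U=2) = 1/16 + 1/8 = 3/16
Marginal P(V) (column sums):
  P(V=0) = 1/4 + 7/16 + 1/16 = 3/4
  P(V=1) = 0 + 1/8 + 1/8 = 1/4

H(U) = -[(1/4)·log₂(1/4) + (9/16)·log₂(9/16) + (3/16)·log₂(3/16)]
  = 0.5000 + 0.4669 + 0.4528
  = 1.4197 bits
H(V) = -[(3/4)·log₂(3/4) + (1/4)·log₂(1/4)]
  = 0.3113 + 0.5000
  = 0.8113 bits
H(U,V) = -[(1/4)·log₂(1/4) + (7/16)·log₂(7/16) + (1/8)·log₂(1/8) + (1/16)·log₂(1/16) + (1/8)·log₂(1/8)]
  = 0.5000 + 0.5218 + 0.3750 + 0.2500 + 0.3750
  = 2.0218 bits

I(U;V) = H(U) + H(V) - H(U,V)
  = 1.4197 + 0.8113 - 2.0218
  = 0.2092 bits

I(U;V) = 0.2092 bits > I(X;Y) = 0.2044 bits, so (U, V) has the higher mutual information (stronger dependence).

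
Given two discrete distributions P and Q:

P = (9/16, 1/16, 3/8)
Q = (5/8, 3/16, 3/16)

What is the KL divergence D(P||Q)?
D(P||Q) = Σ P(i) log₂(P(i)/Q(i))
  i=0: (9/16) × log₂((9/16)/(5/8)) = (9/16) × log₂(9/10) = -0.0855
  i=1: (1/16) × log₂((1/16)/(3/16)) = (1/16) × log₂(1/3) = -0.0991
  i=2: (3/8) × log₂((3/8)/(3/16)) = (3/8) × log₂(2) = 0.3750
D(P||Q) = -0.0855 - 0.0991 + 0.3750
  = 0.1904 bits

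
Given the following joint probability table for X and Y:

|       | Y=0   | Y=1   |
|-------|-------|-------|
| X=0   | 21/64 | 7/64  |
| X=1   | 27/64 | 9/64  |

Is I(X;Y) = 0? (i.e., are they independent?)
Marginal P(X) (row sums):
  P(X=0) = 21/64 + 7/64 = 7/16
  P(X=1) = 27/64 + 9/64 = 9/16
Marginal P(Y) (column sums):
  P(Y=0) = 21/64 + 27/64 = 3/4
  P(Y=1) = 7/64 + 9/64 = 1/4

X and Y are independent iff P(X=i,Y=j) = P(X=i)·P(Y=j) for every cell.
  P(X=0)·P(Y=0) = 7/16 × 3/4 = 21/64 = P(X=0,Y=0) ✓
  P(X=0)·P(Y=1) = 7/16 × 1/4 = 7/64 = P(X=0,Y=1) ✓
  P(X=1)·P(Y=0) = 9/16 × 3/4 = 27/64 = P(X=1,Y=0) ✓
  P(X=1)·P(Y=1) = 9/16 × 1/4 = 9/64 = P(X=1,Y=1) ✓

Yes, X and Y are independent: every cell factors, so I(X;Y) = 0 bits.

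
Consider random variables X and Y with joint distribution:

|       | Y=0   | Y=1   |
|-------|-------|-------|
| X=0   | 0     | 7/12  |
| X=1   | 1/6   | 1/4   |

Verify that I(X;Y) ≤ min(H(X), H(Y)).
Marginal P(X) (row sums):
  P(X=0) = 0 + 7/12 = 7/12
  P(X=1) = 1/6 + 1/4 = 5/12
Marginal P(Y) (column sums):
  P(Y=0) = 0 + 1/6 = 1/6
  P(Y=1) = 7/12 + 1/4 = 5/6

H(X) = -[(7/12)·log₂(7/12) + (5/12)·log₂(5/12)]
  = 0.4536 + 0.5263
  = 0.9799 bits
H(Y) = -[(1/6)·log₂(1/6) + (5/6)·log₂(5/6)]
  = 0.4308 + 0.2192
  = 0.6500 bits
H(X,Y) = -[(7/12)·log₂(7/12) + (1/6)·log₂(1/6) + (1/4)·log₂(1/4)]
  = 0.4536 + 0.4308 + 0.5000
  = 1.3844 bits

I(X;Y) = H(X) + H(Y) - H(X,Y)
  = 0.9799 + 0.6500 - 1.3844
  = 0.2455 bits

min(H(X), H(Y)) = min(0.9799, 0.6500) = 0.6500 bits
Since 0.2455 ≤ 0.6500, the bound is satisfied ✓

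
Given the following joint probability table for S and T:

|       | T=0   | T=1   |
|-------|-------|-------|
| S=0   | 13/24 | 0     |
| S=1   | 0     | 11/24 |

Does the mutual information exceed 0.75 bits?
Marginal P(S) (row sums):
  P(S=0) = 13/24 + 0 = 13/24
  P(S=1) = 0 + 11/24 = 11/24
Marginal P(T) (column sums):
  P(T=0) = 13/24 + 0 = 13/24
  P(T=1) = 0 + 11/24 = 11/24

H(S) = -[(13/24)·log₂(13/24) + (11/24)·log₂(11/24)]
  = 0.4791 + 0.5159
  = 0.9950 bits
H(T) = -[(13/24)·log₂(13/24) + (11/24)·log₂(11/24)]
  = 0.4791 + 0.5159
  = 0.9950 bits
H(S,T) = -[(13/24)·log₂(13/24) + (11/24)·log₂(11/24)]
  = 0.4791 + 0.5159
  = 0.9950 bits

I(S;T) = H(S) + H(T) - H(S,T)
  = 0.9950 + 0.9950 - 0.9950
  = 0.9950 bits

Yes. I(S;T) = 0.9950 bits, which is > 0.75 bits.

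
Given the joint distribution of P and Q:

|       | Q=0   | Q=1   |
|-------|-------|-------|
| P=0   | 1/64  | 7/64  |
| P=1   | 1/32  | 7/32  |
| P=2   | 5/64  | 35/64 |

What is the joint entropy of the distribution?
H(P,Q) = -Σ P(P,Q) log₂ P(P,Q), summed over the non-zero cells:
H(P,Q) = -[(1/64)·log₂(1/64) + (7/64)·log₂(7/64) + (1/32)·log₂(1/32) + (7/32)·log₂(7/32) + (5/64)·log₂(5/64) + (35/64)·log₂(35/64)]
  = 0.0938 + 0.3492 + 0.1563 + 0.4796 + 0.2873 + 0.4762
  = 1.8424 bits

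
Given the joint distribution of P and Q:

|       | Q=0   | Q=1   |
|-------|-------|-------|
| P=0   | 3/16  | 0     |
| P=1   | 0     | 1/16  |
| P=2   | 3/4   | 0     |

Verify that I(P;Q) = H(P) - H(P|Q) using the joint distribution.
Left side, from I(P;Q) = H(P) + H(Q) - H(P,Q):
Marginal P(P) (row sums):
  P(P=0) = 3/16 + 0 = 3/16
  P(P=1) = 0 + 1/16 = 1/16
  P(P=2) = 3/4 + 0 = 3/4
Marginal P(Q) (column sums):
  P(Q=0) = 3/16 + 0 + 3/4 = 15/16
  P(Q=1) = 0 + 1/16 + 0 = 1/16

H(P) = -[(3/16)·log₂(3/16) + (1/16)·log₂(1/16) + (3/4)·log₂(3/4)]
  = 0.4528 + 0.2500 + 0.3113
  = 1.0141 bits
H(Q) = -[(15/16)·log₂(15/16) + (1/16)·log₂(1/16)]
  = 0.0873 + 0.2500
  = 0.3373 bits
H(P,Q) = -[(3/16)·log₂(3/16) + (1/16)·log₂(1/16) + (3/4)·log₂(3/4)]
  = 0.4528 + 0.2500 + 0.3113
  = 1.0141 bits

I(P;Q) = H(P) + H(Q) - H(P,Q)
  = 1.0141 + 0.3373 - 1.0141
  = 0.3373 bits

Right side, with H(P|Q) computed directly from the conditional probabilities:
H(P|Q) = -Σ P(P,Q)·log₂ P(P|Q), where P(P|Q) = P(P,Q) / P(Q)
  (cells with P(P,Q) = 0 contribute 0)
  (P=0,Q=0): P(P|Q) = (3/16)/(15/16) = 1/5;  -(3/16)·log₂(1/5) = 0.4354
  (P=1,Q=1): P(P|Q) = (1/16)/(1/16) = 1;  -(1/16)·log₂(1) = 0.0000
  (P=2,Q=0): P(P|Q) = (3/4)/(15/16) = 4/5;  -(3/4)·log₂(4/5) = 0.2414
H(P|Q) = 0.4354 + 0.0000 + 0.2414
  = 0.6768 bits
H(P) - H(P|Q) = 1.0141 - 0.6768 = 0.3373 bits

Both sides equal 0.3373 bits, so I(P;Q) = H(P) - H(P|Q) ✓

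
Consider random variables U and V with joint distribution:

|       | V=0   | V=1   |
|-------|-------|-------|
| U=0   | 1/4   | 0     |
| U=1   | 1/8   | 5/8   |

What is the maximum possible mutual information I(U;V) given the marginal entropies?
The upper bound on mutual information is I(U;V) ≤ min(H(U), H(V)).

Marginal P(U) (row sums):
  P(U=0) = 1/4 + 0 = 1/4
  P(U=1) = 1/8 + 5/8 = 3/4
Marginal P(V) (column sums):
  P(V=0) = 1/4 + 1/8 = 3/8
  P(V=1) = 0 + 5/8 = 5/8

H(U) = -[(1/4)·log₂(1/4) + (3/4)·log₂(3/4)]
  = 0.5000 + 0.3113
  = 0.8113 bits
H(V) = -[(3/8)·log₂(3/8) + (5/8)·log₂(5/8)]
  = 0.5306 + 0.4238
  = 0.9544 bits

Maximum possible I(U;V) = min(0.8113, 0.9544) = 0.8113 bits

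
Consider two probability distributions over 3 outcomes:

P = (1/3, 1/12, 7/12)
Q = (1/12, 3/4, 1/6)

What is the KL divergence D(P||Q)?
D(P||Q) = Σ P(i) log₂(P(i)/Q(i))
  i=0: (1/3) × log₂((1/3)/(1/12)) = (1/3) × log₂(4) = 0.6667
  i=1: (1/12) × log₂((1/12)/(3/4)) = (1/12) × log₂(1/9) = -0.2642
  i=2: (7/12) × log₂((7/12)/(1/6)) = (7/12) × log₂(7/2) = 1.0543
D(P||Q) = 0.6667 - 0.2642 + 1.0543
  = 1.4568 bits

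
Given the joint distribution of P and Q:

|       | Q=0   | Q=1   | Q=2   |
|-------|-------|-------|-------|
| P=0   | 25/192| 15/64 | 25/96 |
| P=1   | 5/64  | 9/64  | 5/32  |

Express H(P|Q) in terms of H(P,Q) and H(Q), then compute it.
H(P|Q) = H(P,Q) - H(Q)

Marginal P(Q) (column sums):
  P(Q=0) = 25/192 + 5/64 = 5/24
  P(Q=1) = 15/64 + 9/64 = 3/8
  P(Q=2) = 25/96 + 5/32 = 5/12

H(P,Q) = -[(25/192)·log₂(25/192) + (15/64)·log₂(15/64) + (25/96)·log₂(25/96) + (5/64)·log₂(5/64) + (9/64)·log₂(9/64) + (5/32)·log₂(5/32)]
  = 0.3830 + 0.4906 + 0.5055 + 0.2873 + 0.3980 + 0.4184
  = 2.4828 bits
H(Q) = -[(5/24)·log₂(5/24) + (3/8)·log₂(3/8) + (5/12)·log₂(5/12)]
  = 0.4715 + 0.5306 + 0.5263
  = 1.5284 bits

H(P|Q) = 2.4828 - 1.5284 = 0.9544 bits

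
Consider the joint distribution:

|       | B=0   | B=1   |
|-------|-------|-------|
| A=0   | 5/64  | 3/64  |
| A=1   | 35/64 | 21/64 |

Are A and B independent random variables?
Marginal P(A) (row sums):
  P(A=0) = 5/64 + 3/64 = 1/8
  P(A=1) = 35/64 + 21/64 = 7/8
Marginal P(B) (column sums):
  P(B=0) = 5/64 + 35/64 = 5/8
  P(B=1) = 3/64 + 21/64 = 3/8

A and B are independent iff P(A=i,B=j) = P(A=i)·P(B=j) for every cell.
  P(A=0)·P(B=0) = 1/8 × 5/8 = 5/64 = P(A=0,B=0) ✓
  P(A=0)·P(B=1) = 1/8 × 3/8 = 3/64 = P(A=0,B=1) ✓
  P(A=1)·P(B=0) = 7/8 × 5/8 = 35/64 = P(A=1,B=0) ✓
  P(A=1)·P(B=1) = 7/8 × 3/8 = 21/64 = P(A=1,B=1) ✓

Yes, A and B are independent: every cell factors, so I(A;B) = 0 bits.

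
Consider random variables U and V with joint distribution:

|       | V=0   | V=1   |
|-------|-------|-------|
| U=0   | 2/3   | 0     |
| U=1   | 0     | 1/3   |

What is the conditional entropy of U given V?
Marginal P(V) (column sums):
  P(V=0) = 2/3 + 0 = 2/3
  P(V=1) = 0 + 1/3 = 1/3

H(U|V) = -Σ P(U,V)·log₂ P(U|V), where P(U|V) = P(U,V) / P(V)
  (cells with P(U,V) = 0 contribute 0)
  (U=0,V=0): P(U|V) = (2/3)/(2/3) = 1;  -(2/3)·log₂(1) = 0.0000
  (U=1,V=1): P(U|V) = (1/3)/(1/3) = 1;  -(1/3)·log₂(1) = 0.0000
H(U|V) = 0.0000 + 0.0000
  = 0.0000 bits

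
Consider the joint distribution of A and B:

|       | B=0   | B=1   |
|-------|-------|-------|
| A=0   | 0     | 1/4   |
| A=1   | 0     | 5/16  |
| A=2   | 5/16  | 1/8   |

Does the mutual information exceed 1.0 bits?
Marginal P(A) (row sums):
  P(A=0) = 0 + 1/4 = 1/4
  P(A=1) = 0 + 5/16 = 5/16
  P(A=2) = 5/16 + 1/8 = 7/16
Marginal P(B) (column sums):
  P(B=0) = 0 + 0 + 5/16 = 5/16
  P(B=1) = 1/4 + 5/16 + 1/8 = 11/16

H(A) = -[(1/4)·log₂(1/4) + (5/16)·log₂(5/16) + (7/16)·log₂(7/16)]
  = 0.5000 + 0.5244 + 0.5218
  = 1.5462 bits
H(B) = -[(5/16)·log₂(5/16) + (11/16)·log₂(11/16)]
  = 0.5244 + 0.3716
  = 0.8960 bits
H(A,B) = -[(1/4)·log₂(1/4) + (5/16)·log₂(5/16) + (5/16)·log₂(5/16) + (1/8)·log₂(1/8)]
  = 0.5000 + 0.5244 + 0.5244 + 0.3750
  = 1.9238 bits

I(A;B) = H(A) + H(B) - H(A,B)
  = 1.5462 + 0.8960 - 1.9238
  = 0.5184 bits

No. I(A;B) = 0.5184 bits, which is ≤ 1.0 bits.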